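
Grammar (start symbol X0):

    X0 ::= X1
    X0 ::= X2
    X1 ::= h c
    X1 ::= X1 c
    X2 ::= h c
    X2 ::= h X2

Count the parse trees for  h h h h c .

Parse trees for h h h h c:
  [X0 [X2 h [X2 h [X2 h [X2 h c]]]]]

1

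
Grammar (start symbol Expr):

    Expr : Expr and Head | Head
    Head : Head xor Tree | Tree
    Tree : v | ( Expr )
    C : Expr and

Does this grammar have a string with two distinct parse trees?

Only Expr, Head, Tree are reachable from Expr; ignoring the rest: This is a standard precedence ladder (Expr over Head over Tree), with each level left-recursive on its own operator ('and' at Expr, 'xor' at Head). That structure is LR(1), hence unambiguous.

Unambiguous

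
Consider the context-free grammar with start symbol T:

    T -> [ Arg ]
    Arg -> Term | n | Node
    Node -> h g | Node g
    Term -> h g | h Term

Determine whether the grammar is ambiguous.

Ambiguous

Witness: [ h g ]

Derivation 1: T ⇒ [ Arg ] ⇒ [ Term ] ⇒ [ h g ]
Derivation 2: T ⇒ [ Arg ] ⇒ [ Node ] ⇒ [ h g ]

Two distinct leftmost derivations for the same string.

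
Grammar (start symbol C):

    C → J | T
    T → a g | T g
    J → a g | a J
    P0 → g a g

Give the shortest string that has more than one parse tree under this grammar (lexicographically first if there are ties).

a g

length 2: a g has 2 parse trees

Two derivations of a g:
  C ⇒ J ⇒ a g
  C ⇒ T ⇒ a g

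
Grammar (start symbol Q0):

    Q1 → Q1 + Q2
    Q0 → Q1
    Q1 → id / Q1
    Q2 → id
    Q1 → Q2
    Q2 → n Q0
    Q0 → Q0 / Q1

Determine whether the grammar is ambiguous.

Witness: id / id

Derivation 1: Q0 ⇒ Q1 ⇒ id / Q1 ⇒ id / Q2 ⇒ id / id
Derivation 2: Q0 ⇒ Q0 / Q1 ⇒ Q1 / Q1 ⇒ Q2 / Q1 ⇒ id / Q1 ⇒ id / Q2 ⇒ id / id

Two distinct leftmost derivations for the same string.

Ambiguous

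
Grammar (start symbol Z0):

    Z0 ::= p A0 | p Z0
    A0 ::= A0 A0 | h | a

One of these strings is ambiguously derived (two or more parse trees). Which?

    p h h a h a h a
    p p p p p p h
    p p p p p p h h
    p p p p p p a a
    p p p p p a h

p h h a h a h a: 132 trees
p p p p p p h: 1 tree
p p p p p p h h: 1 tree
p p p p p p a a: 1 tree
p p p p p a h: 1 tree

p h h a h a h a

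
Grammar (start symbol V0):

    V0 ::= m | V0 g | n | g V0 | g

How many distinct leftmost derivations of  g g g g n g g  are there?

15

Parse trees for g g g g n g g (showing first 6 of 15):
  [V0 [V0 [V0 g [V0 g [V0 g [V0 g [V0 n]]]]] g] g]
  [V0 [V0 g [V0 [V0 g [V0 g [V0 g [V0 n]]]] g]] g]
  [V0 [V0 g [V0 g [V0 [V0 g [V0 g [V0 n]]] g]]] g]
  [V0 [V0 g [V0 g [V0 g [V0 [V0 g [V0 n]] g]]]] g]
  [V0 [V0 g [V0 g [V0 g [V0 g [V0 [V0 n] g]]]]] g]
  [V0 g [V0 [V0 [V0 g [V0 g [V0 g [V0 n]]]] g] g]]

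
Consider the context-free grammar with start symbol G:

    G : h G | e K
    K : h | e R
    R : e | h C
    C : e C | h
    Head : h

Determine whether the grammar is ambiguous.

Unambiguous

(Head is unreachable from G, so its rules don't affect L(G).) Restricted to the reachable nonterminals, every rule has the form A → t or A → t B, and no two rules for the same A share a first terminal. The grammar encodes a DFA — one run per string.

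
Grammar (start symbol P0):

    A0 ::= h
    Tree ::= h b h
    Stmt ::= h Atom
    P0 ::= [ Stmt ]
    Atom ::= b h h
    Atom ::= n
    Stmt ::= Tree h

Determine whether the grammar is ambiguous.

Ambiguous

Witness: [ h b h h ]

Derivation 1: P0 ⇒ [ Stmt ] ⇒ [ h Atom ] ⇒ [ h b h h ]
Derivation 2: P0 ⇒ [ Stmt ] ⇒ [ Tree h ] ⇒ [ h b h h ]

Two distinct leftmost derivations for the same string.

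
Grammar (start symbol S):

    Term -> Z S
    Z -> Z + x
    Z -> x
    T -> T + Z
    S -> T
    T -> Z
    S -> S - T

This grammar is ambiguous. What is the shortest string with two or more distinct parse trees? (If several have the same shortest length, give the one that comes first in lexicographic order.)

length 1: no string has ≥2 trees
length 3: x + x has 2 parse trees

Two derivations of x + x:
  S ⇒ T ⇒ T + Z ⇒ Z + Z ⇒ x + Z ⇒ x + x
  S ⇒ T ⇒ Z ⇒ Z + x ⇒ x + x

x + x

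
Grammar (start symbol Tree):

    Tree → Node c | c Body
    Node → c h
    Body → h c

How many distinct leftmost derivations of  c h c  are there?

2

Parse trees for c h c:
  [Tree [Node c h] c]
  [Tree c [Body h c]]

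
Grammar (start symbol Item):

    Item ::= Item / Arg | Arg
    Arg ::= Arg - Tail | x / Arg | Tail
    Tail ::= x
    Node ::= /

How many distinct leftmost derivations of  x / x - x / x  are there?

3

Parse trees for x / x - x / x:
  [Item [Item [Item [Arg [Tail x]]] / [Arg [Arg [Tail x]] - [Tail x]]] / [Arg [Tail x]]]
  [Item [Item [Arg [Arg x / [Arg [Tail x]]] - [Tail x]]] / [Arg [Tail x]]]
  [Item [Item [Arg x / [Arg [Arg [Tail x]] - [Tail x]]]] / [Arg [Tail x]]]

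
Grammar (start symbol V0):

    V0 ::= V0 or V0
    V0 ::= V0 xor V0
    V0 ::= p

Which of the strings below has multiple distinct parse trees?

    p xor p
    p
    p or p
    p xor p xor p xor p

p xor p xor p xor p

p xor p: 1 tree
p: 1 tree
p or p: 1 tree
p xor p xor p xor p: 5 trees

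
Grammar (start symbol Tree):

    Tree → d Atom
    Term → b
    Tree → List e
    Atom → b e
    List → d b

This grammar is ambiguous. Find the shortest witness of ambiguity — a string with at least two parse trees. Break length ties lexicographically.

d b e

length 3: d b e has 2 parse trees

Two derivations of d b e:
  Tree ⇒ d Atom ⇒ d b e
  Tree ⇒ List e ⇒ d b e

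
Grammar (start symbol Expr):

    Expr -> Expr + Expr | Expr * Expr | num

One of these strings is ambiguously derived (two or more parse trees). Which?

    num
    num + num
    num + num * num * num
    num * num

num: 1 tree
num + num: 1 tree
num + num * num * num: 5 trees
num * num: 1 tree

num + num * num * num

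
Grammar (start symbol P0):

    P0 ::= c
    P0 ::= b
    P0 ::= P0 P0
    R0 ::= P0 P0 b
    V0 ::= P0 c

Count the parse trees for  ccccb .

14

Parse trees for ccccb (showing first 6 of 14):
  [P0 [P0 c] [P0 [P0 c] [P0 [P0 c] [P0 [P0 c] [P0 b]]]]]
  [P0 [P0 c] [P0 [P0 c] [P0 [P0 [P0 c] [P0 c]] [P0 b]]]]
  [P0 [P0 c] [P0 [P0 [P0 c] [P0 c]] [P0 [P0 c] [P0 b]]]]
  [P0 [P0 c] [P0 [P0 [P0 c] [P0 [P0 c] [P0 c]]] [P0 b]]]
  [P0 [P0 c] [P0 [P0 [P0 [P0 c] [P0 c]] [P0 c]] [P0 b]]]
  [P0 [P0 [P0 c] [P0 c]] [P0 [P0 c] [P0 [P0 c] [P0 b]]]]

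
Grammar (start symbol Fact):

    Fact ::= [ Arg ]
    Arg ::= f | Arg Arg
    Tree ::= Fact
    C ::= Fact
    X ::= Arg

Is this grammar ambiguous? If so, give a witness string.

Witness: [ f f f ]

Derivation 1: Fact ⇒ [ Arg ] ⇒ [ Arg Arg ] ⇒ [ f Arg ] ⇒ [ f Arg Arg ] ⇒ [ f f Arg ] ⇒ [ f f f ]
Derivation 2: Fact ⇒ [ Arg ] ⇒ [ Arg Arg ] ⇒ [ Arg Arg Arg ] ⇒ [ f Arg Arg ] ⇒ [ f f Arg ] ⇒ [ f f f ]

Two distinct leftmost derivations for the same string.

Ambiguous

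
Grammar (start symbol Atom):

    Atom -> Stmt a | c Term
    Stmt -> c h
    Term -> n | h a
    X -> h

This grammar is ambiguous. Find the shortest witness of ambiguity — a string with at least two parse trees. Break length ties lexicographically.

length 2: no string has ≥2 trees
length 3: c h a has 2 parse trees

Two derivations of c h a:
  Atom ⇒ Stmt a ⇒ c h a
  Atom ⇒ c Term ⇒ c h a

c h a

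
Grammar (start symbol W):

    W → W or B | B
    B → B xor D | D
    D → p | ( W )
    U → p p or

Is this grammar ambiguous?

(U is unreachable from W, so its rules don't affect L(W).) This is a standard precedence ladder (W over B over D), with each level left-recursive on its own operator ('or' at W, 'xor' at B). That structure is LR(1), hence unambiguous.

Unambiguous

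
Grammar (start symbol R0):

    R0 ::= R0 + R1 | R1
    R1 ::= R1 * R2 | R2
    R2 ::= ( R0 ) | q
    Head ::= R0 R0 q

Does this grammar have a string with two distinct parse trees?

(Head is unreachable from R0, so its rules don't affect L(R0).) R0 → R0 + R1 | R1  ;  R1 → R1 * R2 | R2  — a left-associative chain with R2 at the bottom. Each string factors uniquely by precedence.

Unambiguous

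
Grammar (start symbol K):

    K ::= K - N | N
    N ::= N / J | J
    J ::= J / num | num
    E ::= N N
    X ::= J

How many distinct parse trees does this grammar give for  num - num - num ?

1

Parse trees for num - num - num:
  [K [K [K [N [J num]]] - [N [J num]]] - [N [J num]]]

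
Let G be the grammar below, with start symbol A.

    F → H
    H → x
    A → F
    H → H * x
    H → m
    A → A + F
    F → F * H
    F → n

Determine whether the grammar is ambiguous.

Ambiguous

Witness: m * x

Derivation 1: A ⇒ F ⇒ H ⇒ H * x ⇒ m * x
Derivation 2: A ⇒ F ⇒ F * H ⇒ H * H ⇒ m * H ⇒ m * x

Two distinct leftmost derivations for the same string.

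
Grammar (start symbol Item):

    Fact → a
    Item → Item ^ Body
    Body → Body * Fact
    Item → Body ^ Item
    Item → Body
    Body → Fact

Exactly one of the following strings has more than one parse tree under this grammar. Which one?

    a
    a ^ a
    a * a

a: 1 tree
a ^ a: 2 trees
a * a: 1 tree

a ^ a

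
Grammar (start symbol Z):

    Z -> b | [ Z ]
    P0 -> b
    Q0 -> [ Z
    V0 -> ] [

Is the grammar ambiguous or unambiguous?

Unambiguous

Only Z is reachable from Z; ignoring the rest: Each string is a nest of matched brackets around a single atom. An opening bracket forces the recursive rule; an atom forces the base rule.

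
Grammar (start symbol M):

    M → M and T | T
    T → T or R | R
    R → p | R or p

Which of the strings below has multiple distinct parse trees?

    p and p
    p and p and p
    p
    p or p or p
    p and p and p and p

p or p or p

p and p: 1 tree
p and p and p: 1 tree
p: 1 tree
p or p or p: 4 trees
p and p and p and p: 1 tree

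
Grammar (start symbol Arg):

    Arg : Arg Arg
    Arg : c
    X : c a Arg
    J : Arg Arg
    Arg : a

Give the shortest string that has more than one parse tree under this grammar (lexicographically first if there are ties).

length 1: no string has ≥2 trees
length 2: no string has ≥2 trees
length 3: a a a has 2 parse trees

Two derivations of a a a:
  Arg ⇒ Arg Arg ⇒ Arg Arg Arg ⇒ a Arg Arg ⇒ a a Arg ⇒ a a a
  Arg ⇒ Arg Arg ⇒ a Arg ⇒ a Arg Arg ⇒ a a Arg ⇒ a a a

a a a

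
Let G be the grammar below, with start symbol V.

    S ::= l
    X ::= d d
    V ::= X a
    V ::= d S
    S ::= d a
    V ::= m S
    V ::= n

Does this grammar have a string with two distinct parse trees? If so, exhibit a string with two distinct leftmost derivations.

Witness: d d a

Derivation 1: V ⇒ X a ⇒ d d a
Derivation 2: V ⇒ d S ⇒ d d a

Two distinct leftmost derivations for the same string.

Ambiguous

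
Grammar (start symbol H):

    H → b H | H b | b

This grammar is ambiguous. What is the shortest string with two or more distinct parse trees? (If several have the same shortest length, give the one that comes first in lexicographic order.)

b b

length 1: no string has ≥2 trees
length 2: b b has 2 parse trees

Two derivations of b b:
  H ⇒ b H ⇒ b b
  H ⇒ H b ⇒ b b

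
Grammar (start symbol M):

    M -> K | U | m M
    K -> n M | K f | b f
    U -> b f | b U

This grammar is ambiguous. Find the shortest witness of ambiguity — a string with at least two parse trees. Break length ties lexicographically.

b f

length 2: b f has 2 parse trees

Two derivations of b f:
  M ⇒ K ⇒ b f
  M ⇒ U ⇒ b f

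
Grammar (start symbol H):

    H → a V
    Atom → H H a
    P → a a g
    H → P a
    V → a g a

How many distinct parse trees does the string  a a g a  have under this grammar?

2

Parse trees for a a g a:
  [H a [V a g a]]
  [H [P a a g] a]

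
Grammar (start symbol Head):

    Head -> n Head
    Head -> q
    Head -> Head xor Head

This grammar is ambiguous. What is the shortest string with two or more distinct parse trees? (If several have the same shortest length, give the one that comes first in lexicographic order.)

n q xor q

length 1: no string has ≥2 trees
length 2: no string has ≥2 trees
length 3: no string has ≥2 trees
length 4: n q xor q has 2 parse trees

Two derivations of n q xor q:
  Head ⇒ n Head ⇒ n Head xor Head ⇒ n q xor Head ⇒ n q xor q
  Head ⇒ Head xor Head ⇒ n Head xor Head ⇒ n q xor Head ⇒ n q xor q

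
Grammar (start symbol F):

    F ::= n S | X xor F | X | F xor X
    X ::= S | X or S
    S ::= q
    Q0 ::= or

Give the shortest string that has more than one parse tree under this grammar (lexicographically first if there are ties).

q xor q

length 1: no string has ≥2 trees
length 2: no string has ≥2 trees
length 3: q xor q has 2 parse trees

Two derivations of q xor q:
  F ⇒ X xor F ⇒ S xor F ⇒ q xor F ⇒ q xor X ⇒ q xor S ⇒ q xor q
  F ⇒ F xor X ⇒ X xor X ⇒ S xor X ⇒ q xor X ⇒ q xor S ⇒ q xor q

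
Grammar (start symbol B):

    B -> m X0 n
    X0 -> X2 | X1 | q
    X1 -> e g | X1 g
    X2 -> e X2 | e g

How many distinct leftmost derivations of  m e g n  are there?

2

Parse trees for m e g n:
  [B m [X0 [X2 e g]] n]
  [B m [X0 [X1 e g]] n]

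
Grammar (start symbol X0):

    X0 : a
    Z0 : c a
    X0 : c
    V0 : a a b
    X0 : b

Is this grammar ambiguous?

Only X0 is reachable from X0; ignoring the rest: Restricted to the reachable nonterminals, every rule has the form A → t or A → t B, and no two rules for the same A share a first terminal. The grammar encodes a DFA — one run per string.

Unambiguous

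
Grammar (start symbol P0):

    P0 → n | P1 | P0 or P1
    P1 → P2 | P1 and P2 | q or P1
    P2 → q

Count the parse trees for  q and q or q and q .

Parse trees for q and q or q and q:
  [P0 [P0 [P1 [P1 [P2 q]] and [P2 q]]] or [P1 [P1 [P2 q]] and [P2 q]]]

1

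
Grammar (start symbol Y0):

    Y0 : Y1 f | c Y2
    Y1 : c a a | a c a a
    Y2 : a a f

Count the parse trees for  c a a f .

2

Parse trees for c a a f:
  [Y0 [Y1 c a a] f]
  [Y0 c [Y2 a a f]]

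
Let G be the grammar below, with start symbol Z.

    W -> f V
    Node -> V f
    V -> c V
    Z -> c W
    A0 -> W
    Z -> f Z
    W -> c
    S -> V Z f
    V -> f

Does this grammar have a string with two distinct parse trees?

Unambiguous

(Node, S, A0 are unreachable from Z, so their rules don't affect L(Z).) The reachable rules are right-linear with at most one rule per (nonterminal, next-terminal) pair. Each input token forces the next rule, so parsing is deterministic.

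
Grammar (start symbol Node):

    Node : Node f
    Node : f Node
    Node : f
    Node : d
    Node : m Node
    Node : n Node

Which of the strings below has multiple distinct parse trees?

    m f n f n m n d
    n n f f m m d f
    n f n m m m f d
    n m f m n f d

n n f f m m d f

m f n f n m n d: 1 tree
n n f f m m d f: 7 trees
n f n m m m f d: 1 tree
n m f m n f d: 1 tree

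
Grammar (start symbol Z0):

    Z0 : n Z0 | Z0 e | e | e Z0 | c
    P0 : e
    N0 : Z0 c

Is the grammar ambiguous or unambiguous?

Witness: e e

Derivation 1: Z0 ⇒ Z0 e ⇒ e e
Derivation 2: Z0 ⇒ e Z0 ⇒ e e

Two distinct leftmost derivations for the same string.

Ambiguous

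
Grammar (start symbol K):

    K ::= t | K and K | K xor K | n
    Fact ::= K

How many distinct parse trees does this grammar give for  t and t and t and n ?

Parse trees for t and t and t and n:
  [K [K t] and [K [K t] and [K [K t] and [K n]]]]
  [K [K t] and [K [K [K t] and [K t]] and [K n]]]
  [K [K [K t] and [K t]] and [K [K t] and [K n]]]
  [K [K [K t] and [K [K t] and [K t]]] and [K n]]
  [K [K [K [K t] and [K t]] and [K t]] and [K n]]

5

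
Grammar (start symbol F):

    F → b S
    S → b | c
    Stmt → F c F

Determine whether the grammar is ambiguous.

Only F, S are reachable from F; ignoring the rest: The reachable rules are right-linear with at most one rule per (nonterminal, next-terminal) pair. Each input token forces the next rule, so parsing is deterministic.

Unambiguous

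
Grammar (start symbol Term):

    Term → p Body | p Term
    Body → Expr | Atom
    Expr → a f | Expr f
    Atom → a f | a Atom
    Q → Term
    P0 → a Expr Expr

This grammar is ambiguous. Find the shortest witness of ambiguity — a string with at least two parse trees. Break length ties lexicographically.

length 3: p a f has 2 parse trees

Two derivations of p a f:
  Term ⇒ p Body ⇒ p Expr ⇒ p a f
  Term ⇒ p Body ⇒ p Atom ⇒ p a f

p a f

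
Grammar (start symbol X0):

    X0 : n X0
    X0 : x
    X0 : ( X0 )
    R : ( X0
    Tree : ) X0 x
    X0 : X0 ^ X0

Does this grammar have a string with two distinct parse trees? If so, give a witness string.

Witness: n x ^ x

Derivation 1: X0 ⇒ n X0 ⇒ n X0 ^ X0 ⇒ n x ^ X0 ⇒ n x ^ x
Derivation 2: X0 ⇒ X0 ^ X0 ⇒ n X0 ^ X0 ⇒ n x ^ X0 ⇒ n x ^ x

Two distinct leftmost derivations for the same string.

Ambiguous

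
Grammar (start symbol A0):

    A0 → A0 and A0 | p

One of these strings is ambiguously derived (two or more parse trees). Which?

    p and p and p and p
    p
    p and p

p and p and p and p

p and p and p and p: 5 trees
p: 1 tree
p and p: 1 tree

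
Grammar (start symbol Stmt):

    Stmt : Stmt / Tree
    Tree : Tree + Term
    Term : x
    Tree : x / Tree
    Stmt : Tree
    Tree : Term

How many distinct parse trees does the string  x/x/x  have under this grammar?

4

Parse trees for x/x/x:
  [Stmt [Stmt [Tree [Term x]]] / [Tree x / [Tree [Term x]]]]
  [Stmt [Stmt [Stmt [Tree [Term x]]] / [Tree [Term x]]] / [Tree [Term x]]]
  [Stmt [Stmt [Tree x / [Tree [Term x]]]] / [Tree [Term x]]]
  [Stmt [Tree x / [Tree x / [Tree [Term x]]]]]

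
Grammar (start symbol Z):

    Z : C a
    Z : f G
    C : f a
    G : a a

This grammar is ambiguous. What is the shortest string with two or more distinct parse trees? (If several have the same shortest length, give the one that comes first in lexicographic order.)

f a a

length 3: f a a has 2 parse trees

Two derivations of f a a:
  Z ⇒ C a ⇒ f a a
  Z ⇒ f G ⇒ f a a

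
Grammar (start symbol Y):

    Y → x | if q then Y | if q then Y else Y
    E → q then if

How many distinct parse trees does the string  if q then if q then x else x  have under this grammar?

2

Parse trees for if q then if q then x else x:
  [Y if q then [Y if q then [Y x] else [Y x]]]
  [Y if q then [Y if q then [Y x]] else [Y x]]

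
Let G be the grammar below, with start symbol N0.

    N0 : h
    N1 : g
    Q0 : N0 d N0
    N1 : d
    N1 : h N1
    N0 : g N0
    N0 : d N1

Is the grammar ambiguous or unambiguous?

(Q0 is unreachable from N0, so its rules don't affect L(N0).) Restricted to the reachable nonterminals, every rule has the form A → t or A → t B, and no two rules for the same A share a first terminal. The grammar encodes a DFA — one run per string.

Unambiguous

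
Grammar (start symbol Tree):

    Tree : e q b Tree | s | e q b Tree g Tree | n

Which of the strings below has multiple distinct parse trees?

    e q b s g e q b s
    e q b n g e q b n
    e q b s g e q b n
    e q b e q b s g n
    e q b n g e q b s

e q b s g e q b s: 1 tree
e q b n g e q b n: 1 tree
e q b s g e q b n: 1 tree
e q b e q b s g n: 2 trees
e q b n g e q b s: 1 tree

e q b e q b s g n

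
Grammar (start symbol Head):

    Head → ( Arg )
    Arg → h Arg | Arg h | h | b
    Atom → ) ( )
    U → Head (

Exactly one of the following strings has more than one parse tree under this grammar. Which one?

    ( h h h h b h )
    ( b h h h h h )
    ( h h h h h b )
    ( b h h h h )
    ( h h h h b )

( h h h h b h )

( h h h h b h ): 5 trees
( b h h h h h ): 1 tree
( h h h h h b ): 1 tree
( b h h h h ): 1 tree
( h h h h b ): 1 tree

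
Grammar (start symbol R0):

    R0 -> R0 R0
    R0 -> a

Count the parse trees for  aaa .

Parse trees for aaa:
  [R0 [R0 a] [R0 [R0 a] [R0 a]]]
  [R0 [R0 [R0 a] [R0 a]] [R0 a]]

2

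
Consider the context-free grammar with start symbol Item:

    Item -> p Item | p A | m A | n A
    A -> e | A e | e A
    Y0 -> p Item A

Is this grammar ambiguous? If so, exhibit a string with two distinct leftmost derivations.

Ambiguous

Witness: m e e

Derivation 1: Item ⇒ m A ⇒ m A e ⇒ m e e
Derivation 2: Item ⇒ m A ⇒ m e A ⇒ m e e

Two distinct leftmost derivations for the same string.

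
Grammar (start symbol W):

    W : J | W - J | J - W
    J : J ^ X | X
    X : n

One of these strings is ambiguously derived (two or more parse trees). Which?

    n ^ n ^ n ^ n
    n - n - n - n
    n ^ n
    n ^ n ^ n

n - n - n - n

n ^ n ^ n ^ n: 1 tree
n - n - n - n: 8 trees
n ^ n: 1 tree
n ^ n ^ n: 1 tree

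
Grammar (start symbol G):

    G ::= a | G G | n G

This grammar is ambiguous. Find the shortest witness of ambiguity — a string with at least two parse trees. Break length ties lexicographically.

a a a

length 1: no string has ≥2 trees
length 2: no string has ≥2 trees
length 3: a a a has 2 parse trees

Two derivations of a a a:
  G ⇒ G G ⇒ a G ⇒ a G G ⇒ a a G ⇒ a a a
  G ⇒ G G ⇒ G G G ⇒ a G G ⇒ a a G ⇒ a a a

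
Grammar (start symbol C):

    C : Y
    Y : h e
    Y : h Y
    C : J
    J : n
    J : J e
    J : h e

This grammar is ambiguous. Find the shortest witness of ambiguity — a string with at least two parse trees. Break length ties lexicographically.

length 1: no string has ≥2 trees
length 2: h e has 2 parse trees

Two derivations of h e:
  C ⇒ Y ⇒ h e
  C ⇒ J ⇒ h e

h e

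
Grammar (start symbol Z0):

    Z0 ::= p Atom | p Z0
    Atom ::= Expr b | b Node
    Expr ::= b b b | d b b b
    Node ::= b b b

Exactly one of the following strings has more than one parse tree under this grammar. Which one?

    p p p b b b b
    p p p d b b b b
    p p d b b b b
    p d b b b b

p p p b b b b

p p p b b b b: 2 trees
p p p d b b b b: 1 tree
p p d b b b b: 1 tree
p d b b b b: 1 tree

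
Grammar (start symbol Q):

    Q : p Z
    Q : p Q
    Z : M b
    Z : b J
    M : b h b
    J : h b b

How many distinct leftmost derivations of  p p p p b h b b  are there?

2

Parse trees for p p p p b h b b:
  [Q p [Q p [Q p [Q p [Z [M b h b] b]]]]]
  [Q p [Q p [Q p [Q p [Z b [J h b b]]]]]]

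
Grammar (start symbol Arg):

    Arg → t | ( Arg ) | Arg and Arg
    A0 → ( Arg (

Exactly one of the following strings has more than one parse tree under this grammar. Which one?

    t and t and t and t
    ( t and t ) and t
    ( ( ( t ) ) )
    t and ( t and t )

t and t and t and t: 5 trees
( t and t ) and t: 1 tree
( ( ( t ) ) ): 1 tree
t and ( t and t ): 1 tree

t and t and t and t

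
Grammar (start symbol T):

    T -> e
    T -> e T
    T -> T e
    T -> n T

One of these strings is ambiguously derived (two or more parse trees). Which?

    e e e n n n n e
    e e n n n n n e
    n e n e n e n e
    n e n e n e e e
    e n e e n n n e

n e n e n e e e

e e e n n n n e: 1 tree
e e n n n n n e: 1 tree
n e n e n e n e: 1 tree
n e n e n e e e: 29 trees
e n e e n n n e: 1 tree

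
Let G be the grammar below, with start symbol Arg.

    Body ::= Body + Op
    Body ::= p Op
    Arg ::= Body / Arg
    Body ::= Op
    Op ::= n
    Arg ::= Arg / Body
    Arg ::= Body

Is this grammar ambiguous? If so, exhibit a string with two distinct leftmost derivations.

Ambiguous

Witness: n / n

Derivation 1: Arg ⇒ Body / Arg ⇒ Op / Arg ⇒ n / Arg ⇒ n / Body ⇒ n / Op ⇒ n / n
Derivation 2: Arg ⇒ Arg / Body ⇒ Body / Body ⇒ Op / Body ⇒ n / Body ⇒ n / Op ⇒ n / n

Two distinct leftmost derivations for the same string.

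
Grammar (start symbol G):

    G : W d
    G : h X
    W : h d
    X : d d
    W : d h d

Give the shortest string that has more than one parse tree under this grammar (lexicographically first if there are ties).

length 3: h d d has 2 parse trees

Two derivations of h d d:
  G ⇒ W d ⇒ h d d
  G ⇒ h X ⇒ h d d

h d d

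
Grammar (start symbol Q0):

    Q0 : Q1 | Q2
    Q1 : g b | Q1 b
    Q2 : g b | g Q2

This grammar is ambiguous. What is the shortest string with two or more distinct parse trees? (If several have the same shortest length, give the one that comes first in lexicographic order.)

length 2: g b has 2 parse trees

Two derivations of g b:
  Q0 ⇒ Q1 ⇒ g b
  Q0 ⇒ Q2 ⇒ g b

g b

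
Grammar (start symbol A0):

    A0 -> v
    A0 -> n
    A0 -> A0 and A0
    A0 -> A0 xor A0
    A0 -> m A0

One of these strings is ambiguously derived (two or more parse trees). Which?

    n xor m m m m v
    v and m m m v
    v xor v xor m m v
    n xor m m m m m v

n xor m m m m v: 1 tree
v and m m m v: 1 tree
v xor v xor m m v: 2 trees
n xor m m m m m v: 1 tree

v xor v xor m m v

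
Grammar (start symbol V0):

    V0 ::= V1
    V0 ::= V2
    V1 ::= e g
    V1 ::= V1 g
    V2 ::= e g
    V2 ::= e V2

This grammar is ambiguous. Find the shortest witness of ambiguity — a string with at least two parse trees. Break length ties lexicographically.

e g

length 2: e g has 2 parse trees

Two derivations of e g:
  V0 ⇒ V1 ⇒ e g
  V0 ⇒ V2 ⇒ e g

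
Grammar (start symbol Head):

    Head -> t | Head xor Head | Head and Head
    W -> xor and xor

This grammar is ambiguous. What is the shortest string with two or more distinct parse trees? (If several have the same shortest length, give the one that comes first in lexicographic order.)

length 1: no string has ≥2 trees
length 3: no string has ≥2 trees
length 5: t and t and t has 2 parse trees

Two derivations of t and t and t:
  Head ⇒ Head and Head ⇒ t and Head ⇒ t and Head and Head ⇒ t and t and Head ⇒ t and t and t
  Head ⇒ Head and Head ⇒ Head and Head and Head ⇒ t and Head and Head ⇒ t and t and Head ⇒ t and t and t

t and t and t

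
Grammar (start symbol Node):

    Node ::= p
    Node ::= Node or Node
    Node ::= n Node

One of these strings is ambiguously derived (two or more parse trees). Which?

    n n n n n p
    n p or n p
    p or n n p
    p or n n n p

n n n n n p: 1 tree
n p or n p: 2 trees
p or n n p: 1 tree
p or n n n p: 1 tree

n p or n p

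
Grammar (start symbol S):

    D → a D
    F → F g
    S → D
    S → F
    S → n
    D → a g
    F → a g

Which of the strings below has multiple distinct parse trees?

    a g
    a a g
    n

a g

a g: 2 trees
a a g: 1 tree
n: 1 tree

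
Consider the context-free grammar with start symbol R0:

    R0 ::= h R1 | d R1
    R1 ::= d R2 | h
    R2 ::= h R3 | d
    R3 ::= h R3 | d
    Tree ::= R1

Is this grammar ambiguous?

Unambiguous

(Tree is unreachable from R0, so its rules don't affect L(R0).) The reachable rules are right-linear with at most one rule per (nonterminal, next-terminal) pair. Each input token forces the next rule, so parsing is deterministic.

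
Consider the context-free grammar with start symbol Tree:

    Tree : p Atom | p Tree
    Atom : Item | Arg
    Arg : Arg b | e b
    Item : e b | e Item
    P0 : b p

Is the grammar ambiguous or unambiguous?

Witness: p e b

Derivation 1: Tree ⇒ p Atom ⇒ p Item ⇒ p e b
Derivation 2: Tree ⇒ p Atom ⇒ p Arg ⇒ p e b

Two distinct leftmost derivations for the same string.

Ambiguous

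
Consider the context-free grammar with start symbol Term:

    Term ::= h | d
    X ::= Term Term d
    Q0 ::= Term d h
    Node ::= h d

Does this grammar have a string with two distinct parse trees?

(X, Q0, Node are unreachable from Term, so their rules don't affect L(Term).) Each reachable nonterminal has at most one production per leading terminal, and all productions are right-linear; the derivation is determined token-by-token.

Unambiguous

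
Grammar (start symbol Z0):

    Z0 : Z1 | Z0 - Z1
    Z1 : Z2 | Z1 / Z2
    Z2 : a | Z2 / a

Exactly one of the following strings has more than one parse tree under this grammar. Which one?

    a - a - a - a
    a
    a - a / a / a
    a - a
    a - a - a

a - a - a - a: 1 tree
a: 1 tree
a - a / a / a: 4 trees
a - a: 1 tree
a - a - a: 1 tree

a - a / a / a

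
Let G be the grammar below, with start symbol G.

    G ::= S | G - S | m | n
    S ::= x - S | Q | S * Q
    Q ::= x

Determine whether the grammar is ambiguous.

Ambiguous

Witness: x - x

Derivation 1: G ⇒ S ⇒ x - S ⇒ x - Q ⇒ x - x
Derivation 2: G ⇒ G - S ⇒ S - S ⇒ Q - S ⇒ x - S ⇒ x - Q ⇒ x - x

Two distinct leftmost derivations for the same string.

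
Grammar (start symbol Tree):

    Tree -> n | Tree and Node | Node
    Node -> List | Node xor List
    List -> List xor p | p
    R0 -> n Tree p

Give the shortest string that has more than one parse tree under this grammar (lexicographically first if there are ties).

length 1: no string has ≥2 trees
length 3: p xor p has 2 parse trees

Two derivations of p xor p:
  Tree ⇒ Node ⇒ List ⇒ List xor p ⇒ p xor p
  Tree ⇒ Node ⇒ Node xor List ⇒ List xor List ⇒ p xor List ⇒ p xor p

p xor p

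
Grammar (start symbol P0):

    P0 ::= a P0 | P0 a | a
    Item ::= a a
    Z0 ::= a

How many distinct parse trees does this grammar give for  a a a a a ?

Parse trees for a a a a a (showing first 6 of 16):
  [P0 a [P0 a [P0 a [P0 a [P0 a]]]]]
  [P0 a [P0 a [P0 a [P0 [P0 a] a]]]]
  [P0 a [P0 a [P0 [P0 a [P0 a]] a]]]
  [P0 a [P0 a [P0 [P0 [P0 a] a] a]]]
  [P0 a [P0 [P0 a [P0 a [P0 a]]] a]]
  [P0 a [P0 [P0 a [P0 [P0 a] a]] a]]

16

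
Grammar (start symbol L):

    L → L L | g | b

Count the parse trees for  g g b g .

Parse trees for g g b g:
  [L [L g] [L [L g] [L [L b] [L g]]]]
  [L [L g] [L [L [L g] [L b]] [L g]]]
  [L [L [L g] [L g]] [L [L b] [L g]]]
  [L [L [L g] [L [L g] [L b]]] [L g]]
  [L [L [L [L g] [L g]] [L b]] [L g]]

5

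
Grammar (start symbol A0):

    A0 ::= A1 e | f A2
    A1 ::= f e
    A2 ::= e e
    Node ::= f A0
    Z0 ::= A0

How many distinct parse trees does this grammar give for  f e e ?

Parse trees for f e e:
  [A0 [A1 f e] e]
  [A0 f [A2 e e]]

2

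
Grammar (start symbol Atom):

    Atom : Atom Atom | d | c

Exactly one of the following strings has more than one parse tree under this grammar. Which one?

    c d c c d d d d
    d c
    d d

c d c c d d d d: 429 trees
d c: 1 tree
d d: 1 tree

c d c c d d d d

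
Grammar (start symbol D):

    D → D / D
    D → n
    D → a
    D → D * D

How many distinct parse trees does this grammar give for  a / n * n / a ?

5

Parse trees for a / n * n / a:
  [D [D a] / [D [D [D n] * [D n]] / [D a]]]
  [D [D a] / [D [D n] * [D [D n] / [D a]]]]
  [D [D [D a] / [D [D n] * [D n]]] / [D a]]
  [D [D [D [D a] / [D n]] * [D n]] / [D a]]
  [D [D [D a] / [D n]] * [D [D n] / [D a]]]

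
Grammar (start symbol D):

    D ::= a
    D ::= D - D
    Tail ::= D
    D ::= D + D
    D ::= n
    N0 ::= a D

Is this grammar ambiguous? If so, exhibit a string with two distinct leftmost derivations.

Witness: a + a + a

Derivation 1: D ⇒ D + D ⇒ a + D ⇒ a + D + D ⇒ a + a + D ⇒ a + a + a
Derivation 2: D ⇒ D + D ⇒ D + D + D ⇒ a + D + D ⇒ a + a + D ⇒ a + a + a

Two distinct leftmost derivations for the same string.

Ambiguous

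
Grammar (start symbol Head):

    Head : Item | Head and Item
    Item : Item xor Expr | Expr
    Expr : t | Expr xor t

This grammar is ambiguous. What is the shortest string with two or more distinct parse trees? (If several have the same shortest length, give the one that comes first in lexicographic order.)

length 1: no string has ≥2 trees
length 3: t xor t has 2 parse trees

Two derivations of t xor t:
  Head ⇒ Item ⇒ Item xor Expr ⇒ Expr xor Expr ⇒ t xor Expr ⇒ t xor t
  Head ⇒ Item ⇒ Expr ⇒ Expr xor t ⇒ t xor t

t xor t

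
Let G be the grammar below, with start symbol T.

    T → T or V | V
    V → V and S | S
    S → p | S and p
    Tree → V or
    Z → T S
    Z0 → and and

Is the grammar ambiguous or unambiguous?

Ambiguous

Witness: p and p

Derivation 1: T ⇒ V ⇒ V and S ⇒ S and S ⇒ p and S ⇒ p and p
Derivation 2: T ⇒ V ⇒ S ⇒ S and p ⇒ p and p

Two distinct leftmost derivations for the same string.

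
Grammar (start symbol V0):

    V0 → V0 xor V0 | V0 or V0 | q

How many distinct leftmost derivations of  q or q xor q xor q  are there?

Parse trees for q or q xor q xor q:
  [V0 [V0 [V0 q] or [V0 q]] xor [V0 [V0 q] xor [V0 q]]]
  [V0 [V0 [V0 [V0 q] or [V0 q]] xor [V0 q]] xor [V0 q]]
  [V0 [V0 [V0 q] or [V0 [V0 q] xor [V0 q]]] xor [V0 q]]
  [V0 [V0 q] or [V0 [V0 q] xor [V0 [V0 q] xor [V0 q]]]]
  [V0 [V0 q] or [V0 [V0 [V0 q] xor [V0 q]] xor [V0 q]]]

5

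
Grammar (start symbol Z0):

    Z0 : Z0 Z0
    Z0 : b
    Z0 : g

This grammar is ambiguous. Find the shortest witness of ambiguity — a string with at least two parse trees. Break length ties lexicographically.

b b b

length 1: no string has ≥2 trees
length 2: no string has ≥2 trees
length 3: b b b has 2 parse trees

Two derivations of b b b:
  Z0 ⇒ Z0 Z0 ⇒ Z0 Z0 Z0 ⇒ b Z0 Z0 ⇒ b b Z0 ⇒ b b b
  Z0 ⇒ Z0 Z0 ⇒ b Z0 ⇒ b Z0 Z0 ⇒ b b Z0 ⇒ b b b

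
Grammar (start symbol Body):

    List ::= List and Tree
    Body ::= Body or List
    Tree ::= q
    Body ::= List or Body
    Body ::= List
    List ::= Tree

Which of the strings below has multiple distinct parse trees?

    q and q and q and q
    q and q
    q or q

q or q

q and q and q and q: 1 tree
q and q: 1 tree
q or q: 2 trees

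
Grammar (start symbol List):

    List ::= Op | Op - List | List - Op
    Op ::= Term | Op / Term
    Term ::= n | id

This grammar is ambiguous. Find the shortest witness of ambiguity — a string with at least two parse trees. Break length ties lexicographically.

length 1: no string has ≥2 trees
length 3: id - id has 2 parse trees

Two derivations of id - id:
  List ⇒ Op - List ⇒ Term - List ⇒ id - List ⇒ id - Op ⇒ id - Term ⇒ id - id
  List ⇒ List - Op ⇒ Op - Op ⇒ Term - Op ⇒ id - Op ⇒ id - Term ⇒ id - id

id - id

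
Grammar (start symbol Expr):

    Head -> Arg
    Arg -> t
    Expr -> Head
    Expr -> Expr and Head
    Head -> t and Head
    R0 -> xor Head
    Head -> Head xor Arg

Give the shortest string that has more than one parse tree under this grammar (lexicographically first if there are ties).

t and t

length 1: no string has ≥2 trees
length 3: t and t has 2 parse trees

Two derivations of t and t:
  Expr ⇒ Head ⇒ t and Head ⇒ t and Arg ⇒ t and t
  Expr ⇒ Expr and Head ⇒ Head and Head ⇒ Arg and Head ⇒ t and Head ⇒ t and Arg ⇒ t and t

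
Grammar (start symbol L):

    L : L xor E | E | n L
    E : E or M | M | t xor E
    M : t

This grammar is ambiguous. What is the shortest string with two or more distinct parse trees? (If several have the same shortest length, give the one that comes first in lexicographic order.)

length 1: no string has ≥2 trees
length 2: no string has ≥2 trees
length 3: t xor t has 2 parse trees

Two derivations of t xor t:
  L ⇒ L xor E ⇒ E xor E ⇒ M xor E ⇒ t xor E ⇒ t xor M ⇒ t xor t
  L ⇒ E ⇒ t xor E ⇒ t xor M ⇒ t xor t

t xor t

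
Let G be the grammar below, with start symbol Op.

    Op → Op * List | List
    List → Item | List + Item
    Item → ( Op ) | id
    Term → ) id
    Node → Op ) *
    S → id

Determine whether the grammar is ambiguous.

(Term, Node, S are unreachable from Op, so their rules don't affect L(Op).) The grammar is stratified — Op handles '*' (left-recursive), List handles '+', Item atoms. Each operator has a fixed associativity and precedence level, so every string has one parse.

Unambiguous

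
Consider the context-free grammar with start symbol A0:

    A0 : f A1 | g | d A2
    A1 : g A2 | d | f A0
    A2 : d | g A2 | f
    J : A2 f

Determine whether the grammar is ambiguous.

Only A0, A1, A2 are reachable from A0; ignoring the rest: The reachable rules are right-linear with at most one rule per (nonterminal, next-terminal) pair. Each input token forces the next rule, so parsing is deterministic.

Unambiguous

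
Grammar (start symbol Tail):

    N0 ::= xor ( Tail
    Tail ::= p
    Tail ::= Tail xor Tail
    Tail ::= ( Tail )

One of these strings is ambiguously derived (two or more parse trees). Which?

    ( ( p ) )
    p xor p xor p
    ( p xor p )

p xor p xor p

( ( p ) ): 1 tree
p xor p xor p: 2 trees
( p xor p ): 1 tree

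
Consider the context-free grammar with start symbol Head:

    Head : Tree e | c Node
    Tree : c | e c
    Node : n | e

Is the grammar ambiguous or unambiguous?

Ambiguous

Witness: c e

Derivation 1: Head ⇒ Tree e ⇒ c e
Derivation 2: Head ⇒ c Node ⇒ c e

Two distinct leftmost derivations for the same string.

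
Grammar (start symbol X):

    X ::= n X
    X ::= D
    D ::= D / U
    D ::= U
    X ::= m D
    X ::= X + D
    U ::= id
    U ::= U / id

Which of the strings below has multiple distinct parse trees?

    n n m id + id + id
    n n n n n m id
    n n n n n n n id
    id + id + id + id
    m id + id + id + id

n n m id + id + id: 6 trees
n n n n n m id: 1 tree
n n n n n n n id: 1 tree
id + id + id + id: 1 tree
m id + id + id + id: 1 tree

n n m id + id + id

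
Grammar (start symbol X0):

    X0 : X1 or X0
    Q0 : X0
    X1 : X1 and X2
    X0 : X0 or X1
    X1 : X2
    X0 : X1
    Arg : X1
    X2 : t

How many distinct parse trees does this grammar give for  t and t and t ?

1

Parse trees for t and t and t:
  [X0 [X1 [X1 [X1 [X2 t]] and [X2 t]] and [X2 t]]]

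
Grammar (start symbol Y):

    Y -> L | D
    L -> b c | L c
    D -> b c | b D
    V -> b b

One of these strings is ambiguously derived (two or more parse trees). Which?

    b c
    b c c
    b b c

b c

b c: 2 trees
b c c: 1 tree
b b c: 1 tree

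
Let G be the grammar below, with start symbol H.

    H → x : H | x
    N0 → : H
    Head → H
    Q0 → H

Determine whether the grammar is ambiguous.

Unambiguous

(N0, Head, Q0 are unreachable from H, so their rules don't affect L(H).) The reachable grammar is A → atom sep A | atom. Each atom is followed by either the separator (recurse) or end-of-string (stop) — no choice point.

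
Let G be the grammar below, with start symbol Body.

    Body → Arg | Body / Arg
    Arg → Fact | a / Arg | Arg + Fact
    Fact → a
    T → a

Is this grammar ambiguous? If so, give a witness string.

Witness: a / a

Derivation 1: Body ⇒ Arg ⇒ a / Arg ⇒ a / Fact ⇒ a / a
Derivation 2: Body ⇒ Body / Arg ⇒ Arg / Arg ⇒ Fact / Arg ⇒ a / Arg ⇒ a / Fact ⇒ a / a

Two distinct leftmost derivations for the same string.

Ambiguous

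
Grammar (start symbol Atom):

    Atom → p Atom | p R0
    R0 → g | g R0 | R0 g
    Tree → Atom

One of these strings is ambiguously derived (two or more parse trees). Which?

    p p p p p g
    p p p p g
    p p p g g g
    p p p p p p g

p p p g g g

p p p p p g: 1 tree
p p p p g: 1 tree
p p p g g g: 4 trees
p p p p p p g: 1 tree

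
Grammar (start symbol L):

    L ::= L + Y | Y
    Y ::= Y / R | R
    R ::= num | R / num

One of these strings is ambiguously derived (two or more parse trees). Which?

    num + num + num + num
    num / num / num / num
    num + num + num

num + num + num + num: 1 tree
num / num / num / num: 8 trees
num + num + num: 1 tree

num / num / num / num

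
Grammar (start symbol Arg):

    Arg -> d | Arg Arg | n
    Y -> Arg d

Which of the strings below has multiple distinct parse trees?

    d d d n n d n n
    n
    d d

d d d n n d n n

d d d n n d n n: 429 trees
n: 1 tree
d d: 1 tree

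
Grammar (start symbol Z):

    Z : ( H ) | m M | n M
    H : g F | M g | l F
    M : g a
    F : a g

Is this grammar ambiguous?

Ambiguous

Witness: ( g a g )

Derivation 1: Z ⇒ ( H ) ⇒ ( g F ) ⇒ ( g a g )
Derivation 2: Z ⇒ ( H ) ⇒ ( M g ) ⇒ ( g a g )

Two distinct leftmost derivations for the same string.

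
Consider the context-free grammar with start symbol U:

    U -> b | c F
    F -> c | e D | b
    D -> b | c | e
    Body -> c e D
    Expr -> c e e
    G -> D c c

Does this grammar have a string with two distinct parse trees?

Unambiguous

Only U, F, D are reachable from U; ignoring the rest: The reachable rules are right-linear with at most one rule per (nonterminal, next-terminal) pair. Each input token forces the next rule, so parsing is deterministic.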